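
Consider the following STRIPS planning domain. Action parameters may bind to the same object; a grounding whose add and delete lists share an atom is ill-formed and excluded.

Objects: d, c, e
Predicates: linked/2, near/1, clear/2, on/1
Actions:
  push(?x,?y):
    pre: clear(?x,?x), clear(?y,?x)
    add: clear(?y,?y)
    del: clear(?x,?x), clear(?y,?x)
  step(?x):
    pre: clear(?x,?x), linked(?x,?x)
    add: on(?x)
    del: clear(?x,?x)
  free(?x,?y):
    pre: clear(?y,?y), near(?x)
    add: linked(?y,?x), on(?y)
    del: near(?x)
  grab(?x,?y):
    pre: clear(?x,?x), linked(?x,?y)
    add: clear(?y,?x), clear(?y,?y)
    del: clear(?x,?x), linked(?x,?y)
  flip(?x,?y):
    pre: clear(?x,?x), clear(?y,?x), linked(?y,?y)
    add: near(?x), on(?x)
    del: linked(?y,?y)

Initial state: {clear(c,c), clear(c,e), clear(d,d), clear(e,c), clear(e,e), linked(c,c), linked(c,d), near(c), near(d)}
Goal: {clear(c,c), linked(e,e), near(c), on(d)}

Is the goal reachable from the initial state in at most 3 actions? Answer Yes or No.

Yes

1. free(d,d)  →  {clear(c,c), clear(c,e), clear(d,d), clear(e,c), clear(e,e), linked(c,c), linked(c,d), linked(d,d), near(c), on(d)}
2. flip(e,c)  →  {clear(c,c), clear(c,e), clear(d,d), clear(e,c), clear(e,e), linked(c,d), linked(d,d), near(c), near(e), on(d), on(e)}
3. free(e,e)  →  {clear(c,c), clear(c,e), clear(d,d), clear(e,c), clear(e,e), linked(c,d), linked(d,d), linked(e,e), near(c), on(d), on(e)}
optimal plan length = 3; 3 ≤ 3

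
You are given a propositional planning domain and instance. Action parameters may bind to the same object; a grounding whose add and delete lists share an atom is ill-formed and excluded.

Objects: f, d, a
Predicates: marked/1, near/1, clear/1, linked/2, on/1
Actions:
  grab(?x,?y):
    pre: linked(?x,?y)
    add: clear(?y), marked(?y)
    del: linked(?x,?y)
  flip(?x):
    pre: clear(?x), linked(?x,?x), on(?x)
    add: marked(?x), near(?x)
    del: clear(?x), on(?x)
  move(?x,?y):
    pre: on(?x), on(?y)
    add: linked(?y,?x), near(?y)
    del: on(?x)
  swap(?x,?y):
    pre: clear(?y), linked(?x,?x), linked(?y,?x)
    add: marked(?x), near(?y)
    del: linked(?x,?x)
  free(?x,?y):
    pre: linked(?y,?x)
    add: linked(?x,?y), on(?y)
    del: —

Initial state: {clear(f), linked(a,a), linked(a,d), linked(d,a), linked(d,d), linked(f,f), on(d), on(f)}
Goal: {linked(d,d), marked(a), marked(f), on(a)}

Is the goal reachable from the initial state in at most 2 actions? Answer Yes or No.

1. grab(f,f)  →  {clear(f), linked(a,a), linked(a,d), linked(d,a), linked(d,d), marked(f), on(d), on(f)}
2. grab(d,a)  →  {clear(a), clear(f), linked(a,a), linked(a,d), linked(d,d), marked(a), marked(f), on(d), on(f)}
3. free(d,a)  →  {clear(a), clear(f), linked(a,a), linked(a,d), linked(d,a), linked(d,d), marked(a), marked(f), on(a), on(d), on(f)}
optimal plan length = 3; 3 > 2

No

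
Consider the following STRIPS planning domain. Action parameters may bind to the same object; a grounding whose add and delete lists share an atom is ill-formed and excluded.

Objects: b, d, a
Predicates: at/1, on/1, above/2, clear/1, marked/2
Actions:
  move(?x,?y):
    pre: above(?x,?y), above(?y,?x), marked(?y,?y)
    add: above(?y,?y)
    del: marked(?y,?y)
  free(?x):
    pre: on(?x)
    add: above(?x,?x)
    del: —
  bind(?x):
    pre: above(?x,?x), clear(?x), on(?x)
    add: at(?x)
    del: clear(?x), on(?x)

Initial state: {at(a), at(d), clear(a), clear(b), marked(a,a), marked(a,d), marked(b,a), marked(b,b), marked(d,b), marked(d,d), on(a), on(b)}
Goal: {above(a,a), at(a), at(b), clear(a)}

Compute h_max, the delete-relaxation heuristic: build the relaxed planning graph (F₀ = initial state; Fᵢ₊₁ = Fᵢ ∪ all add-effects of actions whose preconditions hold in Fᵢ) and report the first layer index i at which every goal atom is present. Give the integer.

F0 = init (12 atoms)
F1 = F0 ∪ {above(a,a), above(b,b)}  (14 atoms)
F2 = F1 ∪ {at(b)}  (15 atoms)
goal ⊆ F2  ⇒  h_max = 2

2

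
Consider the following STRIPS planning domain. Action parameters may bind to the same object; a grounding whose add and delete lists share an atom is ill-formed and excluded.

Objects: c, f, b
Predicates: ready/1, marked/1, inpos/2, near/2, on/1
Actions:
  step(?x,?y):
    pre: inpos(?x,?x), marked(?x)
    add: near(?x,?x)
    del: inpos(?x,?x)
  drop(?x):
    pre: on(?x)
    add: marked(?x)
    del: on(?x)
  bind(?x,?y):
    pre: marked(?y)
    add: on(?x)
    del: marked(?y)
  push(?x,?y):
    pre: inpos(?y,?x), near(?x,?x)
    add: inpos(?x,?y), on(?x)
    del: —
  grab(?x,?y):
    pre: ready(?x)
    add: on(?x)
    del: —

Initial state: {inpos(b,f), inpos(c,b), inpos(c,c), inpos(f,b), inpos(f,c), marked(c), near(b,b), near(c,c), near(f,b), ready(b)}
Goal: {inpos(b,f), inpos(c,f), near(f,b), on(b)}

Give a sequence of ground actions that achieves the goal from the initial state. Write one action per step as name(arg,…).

1. bind(b,c)  →  {inpos(b,f), inpos(c,b), inpos(c,c), inpos(f,b), inpos(f,c), near(b,b), near(c,c), near(f,b), on(b), ready(b)}
2. push(c,f)  →  {inpos(b,f), inpos(c,b), inpos(c,c), inpos(c,f), inpos(f,b), inpos(f,c), near(b,b), near(c,c), near(f,b), on(b), on(c), ready(b)}

bind(b,c); push(c,f)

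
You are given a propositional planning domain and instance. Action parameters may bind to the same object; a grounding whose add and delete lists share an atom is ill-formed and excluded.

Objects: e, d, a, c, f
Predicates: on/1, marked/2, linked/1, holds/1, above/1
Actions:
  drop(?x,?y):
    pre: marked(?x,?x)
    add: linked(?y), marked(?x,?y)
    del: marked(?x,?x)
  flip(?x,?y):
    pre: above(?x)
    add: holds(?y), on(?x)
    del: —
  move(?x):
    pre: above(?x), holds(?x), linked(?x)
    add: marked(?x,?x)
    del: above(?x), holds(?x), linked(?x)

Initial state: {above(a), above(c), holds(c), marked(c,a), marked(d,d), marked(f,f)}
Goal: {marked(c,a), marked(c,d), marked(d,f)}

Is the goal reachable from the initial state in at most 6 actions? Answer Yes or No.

1. drop(d,f)  →  {above(a), above(c), holds(c), linked(f), marked(c,a), marked(d,f), marked(f,f)}
2. drop(f,c)  →  {above(a), above(c), holds(c), linked(c), linked(f), marked(c,a), marked(d,f), marked(f,c)}
3. move(c)  →  {above(a), linked(f), marked(c,a), marked(c,c), marked(d,f), marked(f,c)}
4. drop(c,d)  →  {above(a), linked(d), linked(f), marked(c,a), marked(c,d), marked(d,f), marked(f,c)}
optimal plan length = 4; 4 ≤ 6

Yes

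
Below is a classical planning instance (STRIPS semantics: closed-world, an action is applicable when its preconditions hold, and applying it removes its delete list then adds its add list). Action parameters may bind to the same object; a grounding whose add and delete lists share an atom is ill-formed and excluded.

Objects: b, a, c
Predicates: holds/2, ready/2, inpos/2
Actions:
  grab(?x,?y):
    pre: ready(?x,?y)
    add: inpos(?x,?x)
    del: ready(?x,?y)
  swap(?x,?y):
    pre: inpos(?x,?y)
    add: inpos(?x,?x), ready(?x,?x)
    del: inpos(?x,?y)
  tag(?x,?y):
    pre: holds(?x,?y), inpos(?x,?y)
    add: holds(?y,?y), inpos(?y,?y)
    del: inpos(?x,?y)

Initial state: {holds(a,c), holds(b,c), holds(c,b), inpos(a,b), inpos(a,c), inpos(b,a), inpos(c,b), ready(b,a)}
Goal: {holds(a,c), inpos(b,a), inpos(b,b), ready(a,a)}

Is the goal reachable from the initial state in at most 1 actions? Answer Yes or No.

No

1. grab(b,a)  →  {holds(a,c), holds(b,c), holds(c,b), inpos(a,b), inpos(a,c), inpos(b,a), inpos(b,b), inpos(c,b)}
2. swap(a,b)  →  {holds(a,c), holds(b,c), holds(c,b), inpos(a,a), inpos(a,c), inpos(b,a), inpos(b,b), inpos(c,b), ready(a,a)}
optimal plan length = 2; 2 > 1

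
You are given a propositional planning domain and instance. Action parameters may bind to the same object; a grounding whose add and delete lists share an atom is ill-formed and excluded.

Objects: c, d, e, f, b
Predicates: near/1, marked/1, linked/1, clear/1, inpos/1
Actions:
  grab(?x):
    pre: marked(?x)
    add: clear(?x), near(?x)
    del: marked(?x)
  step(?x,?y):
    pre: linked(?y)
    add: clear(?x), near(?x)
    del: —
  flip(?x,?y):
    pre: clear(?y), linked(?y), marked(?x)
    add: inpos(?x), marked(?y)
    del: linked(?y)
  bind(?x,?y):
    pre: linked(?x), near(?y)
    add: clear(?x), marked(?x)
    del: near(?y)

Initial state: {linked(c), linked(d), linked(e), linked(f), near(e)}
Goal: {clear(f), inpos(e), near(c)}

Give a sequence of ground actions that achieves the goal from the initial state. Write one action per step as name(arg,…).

1. step(c,c)  →  {clear(c), linked(c), linked(d), linked(e), linked(f), near(c), near(e)}
2. step(f,c)  →  {clear(c), clear(f), linked(c), linked(d), linked(e), linked(f), near(c), near(e), near(f)}
3. bind(e,e)  →  {clear(c), clear(e), clear(f), linked(c), linked(d), linked(e), linked(f), marked(e), near(c), near(f)}
4. flip(e,c)  →  {clear(c), clear(e), clear(f), inpos(e), linked(d), linked(e), linked(f), marked(c), marked(e), near(c), near(f)}

step(c,c); step(f,c); bind(e,e); flip(e,c)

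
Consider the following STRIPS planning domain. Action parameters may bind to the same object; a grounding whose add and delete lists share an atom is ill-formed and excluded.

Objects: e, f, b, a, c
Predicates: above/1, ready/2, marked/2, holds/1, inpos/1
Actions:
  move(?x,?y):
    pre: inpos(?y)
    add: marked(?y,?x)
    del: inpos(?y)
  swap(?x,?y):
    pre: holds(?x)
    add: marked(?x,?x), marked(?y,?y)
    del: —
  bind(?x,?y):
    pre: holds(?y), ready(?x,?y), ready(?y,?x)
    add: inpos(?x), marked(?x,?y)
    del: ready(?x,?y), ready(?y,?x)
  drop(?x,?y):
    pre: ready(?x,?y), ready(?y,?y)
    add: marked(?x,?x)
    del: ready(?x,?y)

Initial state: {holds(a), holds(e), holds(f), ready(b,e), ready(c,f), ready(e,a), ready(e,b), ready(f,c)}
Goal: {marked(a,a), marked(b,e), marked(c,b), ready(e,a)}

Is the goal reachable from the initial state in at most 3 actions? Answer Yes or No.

No

1. swap(e,a)  →  {holds(a), holds(e), holds(f), marked(a,a), marked(e,e), ready(b,e), ready(c,f), ready(e,a), ready(e,b), ready(f,c)}
2. bind(b,e)  →  {holds(a), holds(e), holds(f), inpos(b), marked(a,a), marked(b,e), marked(e,e), ready(c,f), ready(e,a), ready(f,c)}
3. bind(c,f)  →  {holds(a), holds(e), holds(f), inpos(b), inpos(c), marked(a,a), marked(b,e), marked(c,f), marked(e,e), ready(e,a)}
4. move(b,c)  →  {holds(a), holds(e), holds(f), inpos(b), marked(a,a), marked(b,e), marked(c,b), marked(c,f), marked(e,e), ready(e,a)}
optimal plan length = 4; 4 > 3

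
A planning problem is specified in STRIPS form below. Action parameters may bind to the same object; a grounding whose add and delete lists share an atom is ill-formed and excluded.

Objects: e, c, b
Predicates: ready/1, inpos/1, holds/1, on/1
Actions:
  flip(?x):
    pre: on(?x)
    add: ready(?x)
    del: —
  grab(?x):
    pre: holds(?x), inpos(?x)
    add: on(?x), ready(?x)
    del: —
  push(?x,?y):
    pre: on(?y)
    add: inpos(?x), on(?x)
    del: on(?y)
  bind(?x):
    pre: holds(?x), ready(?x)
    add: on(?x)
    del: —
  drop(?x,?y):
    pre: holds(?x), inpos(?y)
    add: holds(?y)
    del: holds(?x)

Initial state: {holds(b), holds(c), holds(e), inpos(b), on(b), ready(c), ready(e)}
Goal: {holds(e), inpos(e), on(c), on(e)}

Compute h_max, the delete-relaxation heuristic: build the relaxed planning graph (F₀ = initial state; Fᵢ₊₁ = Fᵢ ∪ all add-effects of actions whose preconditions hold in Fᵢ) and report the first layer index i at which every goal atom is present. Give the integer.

1

F0 = init (7 atoms)
F1 = F0 ∪ {inpos(c), inpos(e), on(c), on(e), ready(b)}  (12 atoms)
goal ⊆ F1  ⇒  h_max = 1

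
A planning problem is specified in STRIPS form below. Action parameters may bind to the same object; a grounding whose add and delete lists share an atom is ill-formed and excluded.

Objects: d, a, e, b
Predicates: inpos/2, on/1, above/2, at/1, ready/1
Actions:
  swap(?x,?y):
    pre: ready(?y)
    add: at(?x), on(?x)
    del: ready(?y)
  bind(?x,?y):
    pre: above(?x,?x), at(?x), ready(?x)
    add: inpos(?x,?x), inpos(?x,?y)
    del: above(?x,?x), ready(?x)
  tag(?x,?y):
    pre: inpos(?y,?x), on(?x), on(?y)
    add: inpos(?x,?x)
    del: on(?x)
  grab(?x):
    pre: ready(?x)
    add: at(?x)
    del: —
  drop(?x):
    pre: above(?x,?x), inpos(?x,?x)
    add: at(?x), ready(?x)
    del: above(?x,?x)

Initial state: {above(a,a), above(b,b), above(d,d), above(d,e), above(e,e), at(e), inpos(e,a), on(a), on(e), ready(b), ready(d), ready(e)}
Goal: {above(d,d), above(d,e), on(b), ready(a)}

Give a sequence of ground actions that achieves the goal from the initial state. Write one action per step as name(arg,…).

swap(b,d); tag(a,e); drop(a)

1. swap(b,d)  →  {above(a,a), above(b,b), above(d,d), above(d,e), above(e,e), at(b), at(e), inpos(e,a), on(a), on(b), on(e), ready(b), ready(e)}
2. tag(a,e)  →  {above(a,a), above(b,b), above(d,d), above(d,e), above(e,e), at(b), at(e), inpos(a,a), inpos(e,a), on(b), on(e), ready(b), ready(e)}
3. drop(a)  →  {above(b,b), above(d,d), above(d,e), above(e,e), at(a), at(b), at(e), inpos(a,a), inpos(e,a), on(b), on(e), ready(a), ready(b), ready(e)}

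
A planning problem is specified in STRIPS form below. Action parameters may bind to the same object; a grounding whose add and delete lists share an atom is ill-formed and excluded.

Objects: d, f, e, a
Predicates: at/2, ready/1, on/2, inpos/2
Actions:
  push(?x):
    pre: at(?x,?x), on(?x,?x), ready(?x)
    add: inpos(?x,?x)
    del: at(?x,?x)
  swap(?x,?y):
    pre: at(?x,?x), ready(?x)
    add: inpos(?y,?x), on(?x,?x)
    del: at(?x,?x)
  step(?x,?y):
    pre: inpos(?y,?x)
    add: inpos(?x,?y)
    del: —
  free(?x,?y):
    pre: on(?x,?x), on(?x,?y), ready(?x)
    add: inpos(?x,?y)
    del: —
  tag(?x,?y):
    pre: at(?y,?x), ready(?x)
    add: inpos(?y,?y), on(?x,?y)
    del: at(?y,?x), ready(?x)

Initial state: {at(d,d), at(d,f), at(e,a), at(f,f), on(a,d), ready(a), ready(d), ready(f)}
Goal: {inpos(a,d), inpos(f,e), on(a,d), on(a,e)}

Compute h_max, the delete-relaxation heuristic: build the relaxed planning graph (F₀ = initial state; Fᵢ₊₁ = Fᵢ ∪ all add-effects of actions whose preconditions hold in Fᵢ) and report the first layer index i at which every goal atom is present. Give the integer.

2

F0 = init (8 atoms)
F1 = F0 ∪ {inpos(a,d), inpos(a,f), inpos(d,d), inpos(d,f), inpos(e,d), inpos(e,e), inpos(e,f), inpos(f,d), inpos(f,f), on(a,e), on(d,d), on(f,d), on(f,f)}  (21 atoms)
F2 = F1 ∪ {inpos(d,a), inpos(d,e), inpos(f,a), inpos(f,e)}  (25 atoms)
goal ⊆ F2  ⇒  h_max = 2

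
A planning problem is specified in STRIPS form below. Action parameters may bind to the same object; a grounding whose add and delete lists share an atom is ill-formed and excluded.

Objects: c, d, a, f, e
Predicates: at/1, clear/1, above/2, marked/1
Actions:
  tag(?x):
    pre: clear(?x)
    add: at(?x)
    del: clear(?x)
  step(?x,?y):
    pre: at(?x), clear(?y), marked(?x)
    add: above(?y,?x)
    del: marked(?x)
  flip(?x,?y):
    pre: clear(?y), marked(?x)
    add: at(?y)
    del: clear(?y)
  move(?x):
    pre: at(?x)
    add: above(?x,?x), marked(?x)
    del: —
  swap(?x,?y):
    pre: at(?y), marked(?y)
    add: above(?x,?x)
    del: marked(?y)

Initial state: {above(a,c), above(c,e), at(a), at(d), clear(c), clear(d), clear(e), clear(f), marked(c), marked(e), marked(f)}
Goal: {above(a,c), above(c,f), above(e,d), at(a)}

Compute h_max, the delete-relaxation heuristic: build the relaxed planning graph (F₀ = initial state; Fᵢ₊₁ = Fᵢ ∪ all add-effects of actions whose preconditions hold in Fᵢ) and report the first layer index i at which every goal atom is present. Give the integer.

F0 = init (11 atoms)
F1 = F0 ∪ {above(a,a), above(d,d), at(c), at(e), at(f), marked(a), marked(d)}  (18 atoms)
F2 = F1 ∪ {above(c,a), above(c,c), above(c,d), above(c,f), above(d,a), above(d,c), above(d,e), above(d,f), above(e,a), above(e,c), above(e,d), above(e,e), above(e,f), above(f,a), above(f,c), above(f,d), above(f,e), above(f,f)}  (36 atoms)
goal ⊆ F2  ⇒  h_max = 2

2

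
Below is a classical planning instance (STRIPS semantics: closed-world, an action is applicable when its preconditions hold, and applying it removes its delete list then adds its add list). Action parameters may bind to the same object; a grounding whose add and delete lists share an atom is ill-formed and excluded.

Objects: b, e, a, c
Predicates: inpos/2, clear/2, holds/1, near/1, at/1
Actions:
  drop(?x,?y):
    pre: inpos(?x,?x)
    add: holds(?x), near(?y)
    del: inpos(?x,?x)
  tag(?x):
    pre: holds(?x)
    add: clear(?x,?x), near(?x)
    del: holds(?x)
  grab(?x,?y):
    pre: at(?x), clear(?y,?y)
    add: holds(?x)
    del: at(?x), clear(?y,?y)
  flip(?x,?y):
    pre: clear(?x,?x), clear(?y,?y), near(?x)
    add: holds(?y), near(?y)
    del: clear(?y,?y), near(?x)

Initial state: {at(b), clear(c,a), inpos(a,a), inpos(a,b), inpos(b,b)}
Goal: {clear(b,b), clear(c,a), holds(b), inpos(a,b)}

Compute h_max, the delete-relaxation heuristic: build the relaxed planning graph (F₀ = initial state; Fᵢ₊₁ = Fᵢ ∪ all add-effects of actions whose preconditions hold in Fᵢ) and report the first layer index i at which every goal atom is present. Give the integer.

2

F0 = init (5 atoms)
F1 = F0 ∪ {holds(a), holds(b), near(a), near(b), near(c), near(e)}  (11 atoms)
F2 = F1 ∪ {clear(a,a), clear(b,b)}  (13 atoms)
goal ⊆ F2  ⇒  h_max = 2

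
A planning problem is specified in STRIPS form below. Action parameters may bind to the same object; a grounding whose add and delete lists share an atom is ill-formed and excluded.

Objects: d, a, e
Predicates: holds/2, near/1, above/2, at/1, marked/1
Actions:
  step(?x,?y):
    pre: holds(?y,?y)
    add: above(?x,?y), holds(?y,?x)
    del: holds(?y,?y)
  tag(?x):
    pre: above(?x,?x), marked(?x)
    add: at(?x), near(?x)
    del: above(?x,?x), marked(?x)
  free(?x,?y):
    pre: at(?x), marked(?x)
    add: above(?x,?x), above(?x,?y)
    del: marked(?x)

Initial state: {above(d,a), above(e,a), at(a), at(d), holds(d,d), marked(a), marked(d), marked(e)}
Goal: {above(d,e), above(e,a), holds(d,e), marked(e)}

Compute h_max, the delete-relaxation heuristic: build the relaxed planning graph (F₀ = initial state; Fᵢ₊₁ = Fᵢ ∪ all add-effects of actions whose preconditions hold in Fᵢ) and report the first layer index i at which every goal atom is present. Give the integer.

1

F0 = init (8 atoms)
F1 = F0 ∪ {above(a,a), above(a,d), above(a,e), above(d,d), above(d,e), above(e,d), holds(d,a), holds(d,e)}  (16 atoms)
goal ⊆ F1  ⇒  h_max = 1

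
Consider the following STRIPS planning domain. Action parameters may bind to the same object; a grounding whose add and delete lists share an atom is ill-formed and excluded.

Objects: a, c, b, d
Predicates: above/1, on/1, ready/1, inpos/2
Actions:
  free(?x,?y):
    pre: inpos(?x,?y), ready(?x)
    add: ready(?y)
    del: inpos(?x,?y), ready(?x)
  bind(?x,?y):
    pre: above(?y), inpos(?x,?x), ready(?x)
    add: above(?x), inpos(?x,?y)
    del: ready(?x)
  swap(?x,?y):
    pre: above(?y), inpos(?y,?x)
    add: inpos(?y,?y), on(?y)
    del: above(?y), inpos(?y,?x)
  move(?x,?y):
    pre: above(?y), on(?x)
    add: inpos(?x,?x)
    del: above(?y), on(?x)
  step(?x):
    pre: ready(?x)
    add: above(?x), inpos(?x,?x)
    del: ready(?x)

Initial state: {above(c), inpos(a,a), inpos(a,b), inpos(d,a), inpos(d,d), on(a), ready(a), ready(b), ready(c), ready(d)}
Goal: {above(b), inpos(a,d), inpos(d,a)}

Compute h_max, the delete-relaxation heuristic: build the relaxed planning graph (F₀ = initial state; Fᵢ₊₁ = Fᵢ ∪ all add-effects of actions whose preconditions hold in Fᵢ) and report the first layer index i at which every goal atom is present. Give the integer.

2

F0 = init (10 atoms)
F1 = F0 ∪ {above(a), above(b), above(d), inpos(a,c), inpos(b,b), inpos(c,c), inpos(d,c)}  (17 atoms)
F2 = F1 ∪ {inpos(a,d), inpos(b,a), inpos(b,c), inpos(b,d), inpos(c,a), inpos(c,b), inpos(c,d), inpos(d,b), on(d)}  (26 atoms)
goal ⊆ F2  ⇒  h_max = 2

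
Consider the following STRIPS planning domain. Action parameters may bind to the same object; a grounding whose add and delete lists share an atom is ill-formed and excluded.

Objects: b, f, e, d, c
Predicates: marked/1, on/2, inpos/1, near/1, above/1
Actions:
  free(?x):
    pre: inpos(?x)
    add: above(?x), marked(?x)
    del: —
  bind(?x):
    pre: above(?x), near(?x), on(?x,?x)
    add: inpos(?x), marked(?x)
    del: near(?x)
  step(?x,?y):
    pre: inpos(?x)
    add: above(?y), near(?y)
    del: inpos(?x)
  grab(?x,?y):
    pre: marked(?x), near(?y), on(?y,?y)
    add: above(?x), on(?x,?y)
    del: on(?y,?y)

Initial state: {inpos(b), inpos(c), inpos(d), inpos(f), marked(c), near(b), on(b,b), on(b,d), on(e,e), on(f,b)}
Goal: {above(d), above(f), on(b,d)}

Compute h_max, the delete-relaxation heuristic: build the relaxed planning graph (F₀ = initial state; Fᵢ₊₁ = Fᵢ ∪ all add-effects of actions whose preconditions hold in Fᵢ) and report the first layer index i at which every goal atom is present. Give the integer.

1

F0 = init (10 atoms)
F1 = F0 ∪ {above(b), above(c), above(d), above(e), above(f), marked(b), marked(d), marked(f), near(c), near(d), near(e), near(f), on(c,b)}  (23 atoms)
goal ⊆ F1  ⇒  h_max = 1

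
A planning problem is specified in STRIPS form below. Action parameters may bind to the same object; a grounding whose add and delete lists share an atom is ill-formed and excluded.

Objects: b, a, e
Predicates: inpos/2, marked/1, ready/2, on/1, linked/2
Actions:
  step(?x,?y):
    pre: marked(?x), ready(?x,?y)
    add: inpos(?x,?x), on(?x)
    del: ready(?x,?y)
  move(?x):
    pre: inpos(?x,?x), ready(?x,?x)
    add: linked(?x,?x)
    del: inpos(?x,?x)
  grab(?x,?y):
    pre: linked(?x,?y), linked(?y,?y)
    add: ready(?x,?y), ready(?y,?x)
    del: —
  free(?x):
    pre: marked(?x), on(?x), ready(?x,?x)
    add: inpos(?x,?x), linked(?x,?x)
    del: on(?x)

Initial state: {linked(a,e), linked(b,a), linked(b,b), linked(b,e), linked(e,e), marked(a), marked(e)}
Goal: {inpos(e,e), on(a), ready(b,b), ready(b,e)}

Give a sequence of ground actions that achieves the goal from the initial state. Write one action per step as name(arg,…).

1. grab(b,b)  →  {linked(a,e), linked(b,a), linked(b,b), linked(b,e), linked(e,e), marked(a), marked(e), ready(b,b)}
2. grab(b,e)  →  {linked(a,e), linked(b,a), linked(b,b), linked(b,e), linked(e,e), marked(a), marked(e), ready(b,b), ready(b,e), ready(e,b)}
3. step(e,b)  →  {inpos(e,e), linked(a,e), linked(b,a), linked(b,b), linked(b,e), linked(e,e), marked(a), marked(e), on(e), ready(b,b), ready(b,e)}
4. grab(a,e)  →  {inpos(e,e), linked(a,e), linked(b,a), linked(b,b), linked(b,e), linked(e,e), marked(a), marked(e), on(e), ready(a,e), ready(b,b), ready(b,e), ready(e,a)}
5. step(a,e)  →  {inpos(a,a), inpos(e,e), linked(a,e), linked(b,a), linked(b,b), linked(b,e), linked(e,e), marked(a), marked(e), on(a), on(e), ready(b,b), ready(b,e), ready(e,a)}

grab(b,b); grab(b,e); step(e,b); grab(a,e); step(a,e)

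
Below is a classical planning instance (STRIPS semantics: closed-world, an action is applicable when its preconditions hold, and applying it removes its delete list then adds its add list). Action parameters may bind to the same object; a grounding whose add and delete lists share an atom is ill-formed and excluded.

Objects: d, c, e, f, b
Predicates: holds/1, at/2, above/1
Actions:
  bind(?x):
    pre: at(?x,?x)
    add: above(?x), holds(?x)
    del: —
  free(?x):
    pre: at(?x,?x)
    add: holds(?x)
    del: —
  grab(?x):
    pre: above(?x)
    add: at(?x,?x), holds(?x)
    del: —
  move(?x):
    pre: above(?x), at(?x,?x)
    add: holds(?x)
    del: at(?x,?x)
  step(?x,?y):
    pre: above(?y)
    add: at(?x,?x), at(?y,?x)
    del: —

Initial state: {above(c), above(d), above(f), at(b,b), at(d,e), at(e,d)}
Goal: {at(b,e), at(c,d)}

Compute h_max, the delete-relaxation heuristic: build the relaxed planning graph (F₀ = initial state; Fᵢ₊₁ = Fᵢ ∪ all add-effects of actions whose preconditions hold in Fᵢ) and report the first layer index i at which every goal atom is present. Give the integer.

2

F0 = init (6 atoms)
F1 = F0 ∪ {above(b), at(c,b), at(c,c), at(c,d), at(c,e), at(c,f), at(d,b), at(d,c), at(d,d), at(d,f), at(e,e), at(f,b), at(f,c), at(f,d), at(f,e), at(f,f), holds(b), holds(c), holds(d), holds(f)}  (26 atoms)
F2 = F1 ∪ {above(e), at(b,c), at(b,d), at(b,e), at(b,f), holds(e)}  (32 atoms)
goal ⊆ F2  ⇒  h_max = 2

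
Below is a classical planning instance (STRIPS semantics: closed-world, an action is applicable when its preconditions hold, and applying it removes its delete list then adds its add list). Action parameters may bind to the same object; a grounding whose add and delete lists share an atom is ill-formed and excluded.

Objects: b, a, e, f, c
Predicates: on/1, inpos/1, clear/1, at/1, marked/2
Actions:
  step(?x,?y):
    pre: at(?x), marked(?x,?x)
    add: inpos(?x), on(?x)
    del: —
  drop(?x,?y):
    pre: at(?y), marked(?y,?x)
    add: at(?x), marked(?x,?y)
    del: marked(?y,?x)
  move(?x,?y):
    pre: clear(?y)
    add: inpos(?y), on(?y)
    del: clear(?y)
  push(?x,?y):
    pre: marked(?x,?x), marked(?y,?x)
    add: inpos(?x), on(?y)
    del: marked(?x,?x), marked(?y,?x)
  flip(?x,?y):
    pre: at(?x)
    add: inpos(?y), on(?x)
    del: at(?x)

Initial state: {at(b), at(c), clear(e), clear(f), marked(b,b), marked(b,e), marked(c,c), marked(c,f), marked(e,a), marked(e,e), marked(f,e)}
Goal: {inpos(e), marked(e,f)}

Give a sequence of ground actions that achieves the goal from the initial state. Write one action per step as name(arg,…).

drop(f,c); drop(e,f); step(e,b)

1. drop(f,c)  →  {at(b), at(c), at(f), clear(e), clear(f), marked(b,b), marked(b,e), marked(c,c), marked(e,a), marked(e,e), marked(f,c), marked(f,e)}
2. drop(e,f)  →  {at(b), at(c), at(e), at(f), clear(e), clear(f), marked(b,b), marked(b,e), marked(c,c), marked(e,a), marked(e,e), marked(e,f), marked(f,c)}
3. step(e,b)  →  {at(b), at(c), at(e), at(f), clear(e), clear(f), inpos(e), marked(b,b), marked(b,e), marked(c,c), marked(e,a), marked(e,e), marked(e,f), marked(f,c), on(e)}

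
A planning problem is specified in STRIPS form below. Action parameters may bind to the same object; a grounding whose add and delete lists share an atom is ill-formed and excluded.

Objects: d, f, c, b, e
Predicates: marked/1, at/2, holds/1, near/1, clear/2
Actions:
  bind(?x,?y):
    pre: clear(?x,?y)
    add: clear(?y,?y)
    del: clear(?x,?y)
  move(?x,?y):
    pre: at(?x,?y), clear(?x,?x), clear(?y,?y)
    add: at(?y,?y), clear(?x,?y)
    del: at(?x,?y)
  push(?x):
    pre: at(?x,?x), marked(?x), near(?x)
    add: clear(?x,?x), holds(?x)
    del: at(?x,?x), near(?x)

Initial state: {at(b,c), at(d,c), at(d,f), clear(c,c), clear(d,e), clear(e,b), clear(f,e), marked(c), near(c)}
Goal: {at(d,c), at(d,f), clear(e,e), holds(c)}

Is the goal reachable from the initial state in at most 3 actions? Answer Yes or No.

1. bind(d,e)  →  {at(b,c), at(d,c), at(d,f), clear(c,c), clear(e,b), clear(e,e), clear(f,e), marked(c), near(c)}
2. bind(e,b)  →  {at(b,c), at(d,c), at(d,f), clear(b,b), clear(c,c), clear(e,e), clear(f,e), marked(c), near(c)}
3. move(b,c)  →  {at(c,c), at(d,c), at(d,f), clear(b,b), clear(b,c), clear(c,c), clear(e,e), clear(f,e), marked(c), near(c)}
4. push(c)  →  {at(d,c), at(d,f), clear(b,b), clear(b,c), clear(c,c), clear(e,e), clear(f,e), holds(c), marked(c)}
optimal plan length = 4; 4 > 3

No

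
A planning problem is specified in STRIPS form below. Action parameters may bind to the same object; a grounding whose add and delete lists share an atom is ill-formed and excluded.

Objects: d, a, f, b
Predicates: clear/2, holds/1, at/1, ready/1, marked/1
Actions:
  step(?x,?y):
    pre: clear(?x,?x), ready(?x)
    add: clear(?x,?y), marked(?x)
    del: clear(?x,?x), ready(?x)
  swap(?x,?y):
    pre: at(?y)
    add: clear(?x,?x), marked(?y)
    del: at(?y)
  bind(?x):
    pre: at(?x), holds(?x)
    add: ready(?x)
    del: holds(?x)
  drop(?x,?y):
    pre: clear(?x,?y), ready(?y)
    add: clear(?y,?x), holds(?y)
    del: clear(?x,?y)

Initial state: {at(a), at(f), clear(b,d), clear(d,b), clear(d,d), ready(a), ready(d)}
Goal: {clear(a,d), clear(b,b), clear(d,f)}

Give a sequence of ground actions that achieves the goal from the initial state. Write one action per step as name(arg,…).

1. step(d,f)  →  {at(a), at(f), clear(b,d), clear(d,b), clear(d,f), marked(d), ready(a)}
2. swap(a,a)  →  {at(f), clear(a,a), clear(b,d), clear(d,b), clear(d,f), marked(a), marked(d), ready(a)}
3. step(a,d)  →  {at(f), clear(a,d), clear(b,d), clear(d,b), clear(d,f), marked(a), marked(d)}
4. swap(b,f)  →  {clear(a,d), clear(b,b), clear(b,d), clear(d,b), clear(d,f), marked(a), marked(d), marked(f)}

step(d,f); swap(a,a); step(a,d); swap(b,f)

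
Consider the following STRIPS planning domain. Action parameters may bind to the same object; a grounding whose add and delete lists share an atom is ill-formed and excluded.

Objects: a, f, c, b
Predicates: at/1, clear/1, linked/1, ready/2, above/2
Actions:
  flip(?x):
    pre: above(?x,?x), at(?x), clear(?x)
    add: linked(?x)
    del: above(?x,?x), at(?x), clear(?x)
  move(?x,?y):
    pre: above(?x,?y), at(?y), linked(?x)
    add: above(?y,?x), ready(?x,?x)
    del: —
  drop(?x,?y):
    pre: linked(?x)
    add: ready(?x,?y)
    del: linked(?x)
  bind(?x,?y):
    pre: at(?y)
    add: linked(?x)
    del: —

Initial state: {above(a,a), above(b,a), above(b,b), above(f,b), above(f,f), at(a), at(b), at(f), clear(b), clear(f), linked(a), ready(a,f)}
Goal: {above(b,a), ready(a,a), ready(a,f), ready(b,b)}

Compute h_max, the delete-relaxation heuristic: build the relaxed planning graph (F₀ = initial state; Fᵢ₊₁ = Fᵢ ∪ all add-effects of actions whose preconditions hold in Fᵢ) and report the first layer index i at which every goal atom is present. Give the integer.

F0 = init (12 atoms)
F1 = F0 ∪ {linked(b), linked(c), linked(f), ready(a,a), ready(a,b), ready(a,c)}  (18 atoms)
F2 = F1 ∪ {above(a,b), above(b,f), ready(b,a), ready(b,b), ready(b,c), ready(b,f), ready(c,a), ready(c,b), ready(c,c), ready(c,f), ready(f,a), ready(f,b), ready(f,c), ready(f,f)}  (32 atoms)
goal ⊆ F2  ⇒  h_max = 2

2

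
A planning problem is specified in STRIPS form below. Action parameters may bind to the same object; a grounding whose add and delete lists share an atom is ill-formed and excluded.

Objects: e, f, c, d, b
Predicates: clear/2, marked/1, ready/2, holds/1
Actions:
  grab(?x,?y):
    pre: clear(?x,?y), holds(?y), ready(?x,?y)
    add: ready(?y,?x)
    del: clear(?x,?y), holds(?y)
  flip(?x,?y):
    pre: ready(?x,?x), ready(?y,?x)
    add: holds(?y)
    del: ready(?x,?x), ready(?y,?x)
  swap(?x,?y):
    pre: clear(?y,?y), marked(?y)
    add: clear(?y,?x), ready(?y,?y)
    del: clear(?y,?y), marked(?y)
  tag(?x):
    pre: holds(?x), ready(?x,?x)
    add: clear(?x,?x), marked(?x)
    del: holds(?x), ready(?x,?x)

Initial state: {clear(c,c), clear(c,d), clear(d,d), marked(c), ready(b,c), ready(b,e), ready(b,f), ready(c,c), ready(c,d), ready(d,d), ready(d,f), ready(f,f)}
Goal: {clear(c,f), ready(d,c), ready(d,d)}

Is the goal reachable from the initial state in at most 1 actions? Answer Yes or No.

1. flip(f,d)  →  {clear(c,c), clear(c,d), clear(d,d), holds(d), marked(c), ready(b,c), ready(b,e), ready(b,f), ready(c,c), ready(c,d), ready(d,d)}
2. grab(c,d)  →  {clear(c,c), clear(d,d), marked(c), ready(b,c), ready(b,e), ready(b,f), ready(c,c), ready(c,d), ready(d,c), ready(d,d)}
3. swap(f,c)  →  {clear(c,f), clear(d,d), ready(b,c), ready(b,e), ready(b,f), ready(c,c), ready(c,d), ready(d,c), ready(d,d)}
optimal plan length = 3; 3 > 1

No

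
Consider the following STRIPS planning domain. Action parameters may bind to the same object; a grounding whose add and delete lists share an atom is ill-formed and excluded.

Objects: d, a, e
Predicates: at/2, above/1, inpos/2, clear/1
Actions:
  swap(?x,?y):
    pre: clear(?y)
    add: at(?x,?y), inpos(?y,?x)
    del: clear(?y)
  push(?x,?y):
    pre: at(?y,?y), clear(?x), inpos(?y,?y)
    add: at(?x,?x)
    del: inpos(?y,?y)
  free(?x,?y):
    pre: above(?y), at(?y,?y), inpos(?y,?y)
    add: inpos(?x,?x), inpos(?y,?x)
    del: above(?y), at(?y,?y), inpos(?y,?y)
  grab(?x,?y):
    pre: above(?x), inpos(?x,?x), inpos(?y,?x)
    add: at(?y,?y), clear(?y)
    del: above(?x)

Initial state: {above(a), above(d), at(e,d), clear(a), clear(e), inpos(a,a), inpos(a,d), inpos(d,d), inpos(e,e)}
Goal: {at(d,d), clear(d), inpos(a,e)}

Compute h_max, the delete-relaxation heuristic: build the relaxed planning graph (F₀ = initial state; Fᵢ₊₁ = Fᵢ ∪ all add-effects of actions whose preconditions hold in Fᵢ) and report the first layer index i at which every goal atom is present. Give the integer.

1

F0 = init (9 atoms)
F1 = F0 ∪ {at(a,a), at(a,e), at(d,a), at(d,d), at(d,e), at(e,a), at(e,e), clear(d), inpos(a,e), inpos(e,a), inpos(e,d)}  (20 atoms)
goal ⊆ F1  ⇒  h_max = 1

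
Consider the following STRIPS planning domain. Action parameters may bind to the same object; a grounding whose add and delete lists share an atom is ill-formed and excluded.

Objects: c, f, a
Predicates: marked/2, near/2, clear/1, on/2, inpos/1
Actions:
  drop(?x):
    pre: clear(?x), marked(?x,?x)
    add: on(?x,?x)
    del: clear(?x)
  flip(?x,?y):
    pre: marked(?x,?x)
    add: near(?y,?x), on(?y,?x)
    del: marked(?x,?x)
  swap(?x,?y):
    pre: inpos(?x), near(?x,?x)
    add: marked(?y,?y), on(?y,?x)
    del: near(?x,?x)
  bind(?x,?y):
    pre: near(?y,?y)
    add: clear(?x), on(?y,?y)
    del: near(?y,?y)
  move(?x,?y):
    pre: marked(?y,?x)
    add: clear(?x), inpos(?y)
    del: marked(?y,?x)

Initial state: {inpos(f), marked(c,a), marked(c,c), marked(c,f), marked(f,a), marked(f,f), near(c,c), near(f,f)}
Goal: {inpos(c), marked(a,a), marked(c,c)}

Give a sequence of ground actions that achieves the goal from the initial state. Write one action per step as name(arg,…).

1. swap(f,a)  →  {inpos(f), marked(a,a), marked(c,a), marked(c,c), marked(c,f), marked(f,a), marked(f,f), near(c,c), on(a,f)}
2. move(f,c)  →  {clear(f), inpos(c), inpos(f), marked(a,a), marked(c,a), marked(c,c), marked(f,a), marked(f,f), near(c,c), on(a,f)}

swap(f,a); move(f,c)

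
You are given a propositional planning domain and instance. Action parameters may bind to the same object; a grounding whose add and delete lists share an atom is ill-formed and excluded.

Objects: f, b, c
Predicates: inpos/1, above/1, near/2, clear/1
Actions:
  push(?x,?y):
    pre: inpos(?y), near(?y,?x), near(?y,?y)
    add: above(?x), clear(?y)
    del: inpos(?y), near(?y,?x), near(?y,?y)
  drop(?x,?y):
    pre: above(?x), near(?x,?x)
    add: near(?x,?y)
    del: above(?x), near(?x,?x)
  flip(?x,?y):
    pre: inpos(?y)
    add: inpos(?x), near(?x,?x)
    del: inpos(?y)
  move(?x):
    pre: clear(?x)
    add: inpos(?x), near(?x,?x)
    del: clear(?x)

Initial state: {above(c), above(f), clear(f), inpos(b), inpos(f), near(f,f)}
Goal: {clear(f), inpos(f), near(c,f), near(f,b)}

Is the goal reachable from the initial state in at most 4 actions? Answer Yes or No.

Yes

1. drop(f,b)  →  {above(c), clear(f), inpos(b), inpos(f), near(f,b)}
2. flip(c,b)  →  {above(c), clear(f), inpos(c), inpos(f), near(c,c), near(f,b)}
3. drop(c,f)  →  {clear(f), inpos(c), inpos(f), near(c,f), near(f,b)}
optimal plan length = 3; 3 ≤ 4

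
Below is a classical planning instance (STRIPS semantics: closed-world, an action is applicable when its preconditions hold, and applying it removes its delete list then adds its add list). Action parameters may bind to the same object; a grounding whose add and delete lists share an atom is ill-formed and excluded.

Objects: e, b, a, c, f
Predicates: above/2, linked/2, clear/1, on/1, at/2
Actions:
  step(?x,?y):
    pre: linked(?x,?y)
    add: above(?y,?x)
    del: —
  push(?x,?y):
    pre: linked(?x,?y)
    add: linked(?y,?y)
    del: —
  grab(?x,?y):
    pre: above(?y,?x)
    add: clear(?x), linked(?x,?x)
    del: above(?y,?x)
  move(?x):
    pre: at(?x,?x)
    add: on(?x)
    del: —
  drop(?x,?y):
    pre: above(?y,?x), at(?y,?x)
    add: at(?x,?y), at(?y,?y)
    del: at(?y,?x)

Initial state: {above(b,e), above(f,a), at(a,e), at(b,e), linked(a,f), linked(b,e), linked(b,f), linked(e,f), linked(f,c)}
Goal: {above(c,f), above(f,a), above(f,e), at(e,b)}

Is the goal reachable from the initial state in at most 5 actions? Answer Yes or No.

Yes

1. step(e,f)  →  {above(b,e), above(f,a), above(f,e), at(a,e), at(b,e), linked(a,f), linked(b,e), linked(b,f), linked(e,f), linked(f,c)}
2. step(f,c)  →  {above(b,e), above(c,f), above(f,a), above(f,e), at(a,e), at(b,e), linked(a,f), linked(b,e), linked(b,f), linked(e,f), linked(f,c)}
3. drop(e,b)  →  {above(b,e), above(c,f), above(f,a), above(f,e), at(a,e), at(b,b), at(e,b), linked(a,f), linked(b,e), linked(b,f), linked(e,f), linked(f,c)}
optimal plan length = 3; 3 ≤ 5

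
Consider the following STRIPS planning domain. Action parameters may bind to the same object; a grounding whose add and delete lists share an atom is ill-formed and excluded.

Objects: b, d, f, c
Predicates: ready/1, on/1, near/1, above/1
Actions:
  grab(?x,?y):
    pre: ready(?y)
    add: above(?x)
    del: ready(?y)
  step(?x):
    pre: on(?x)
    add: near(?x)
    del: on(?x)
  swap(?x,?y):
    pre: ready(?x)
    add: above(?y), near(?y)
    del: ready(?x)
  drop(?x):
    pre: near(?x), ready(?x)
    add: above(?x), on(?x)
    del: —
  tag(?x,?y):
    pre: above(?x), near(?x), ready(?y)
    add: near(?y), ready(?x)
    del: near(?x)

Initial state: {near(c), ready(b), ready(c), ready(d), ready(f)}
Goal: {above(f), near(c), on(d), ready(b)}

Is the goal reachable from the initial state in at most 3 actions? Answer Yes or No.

Yes

1. grab(f,f)  →  {above(f), near(c), ready(b), ready(c), ready(d)}
2. swap(c,d)  →  {above(d), above(f), near(c), near(d), ready(b), ready(d)}
3. drop(d)  →  {above(d), above(f), near(c), near(d), on(d), ready(b), ready(d)}
optimal plan length = 3; 3 ≤ 3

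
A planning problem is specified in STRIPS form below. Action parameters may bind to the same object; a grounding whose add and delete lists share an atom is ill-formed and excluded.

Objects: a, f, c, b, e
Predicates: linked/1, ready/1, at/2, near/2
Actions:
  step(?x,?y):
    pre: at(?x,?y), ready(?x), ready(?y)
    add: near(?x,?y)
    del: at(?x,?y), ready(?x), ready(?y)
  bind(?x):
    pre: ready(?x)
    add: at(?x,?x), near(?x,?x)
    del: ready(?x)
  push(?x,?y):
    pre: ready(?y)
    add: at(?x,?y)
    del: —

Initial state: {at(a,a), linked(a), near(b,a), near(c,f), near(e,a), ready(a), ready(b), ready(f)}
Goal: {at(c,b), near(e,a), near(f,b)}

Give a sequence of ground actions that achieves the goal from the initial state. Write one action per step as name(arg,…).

push(f,b); push(c,b); step(f,b)

1. push(f,b)  →  {at(a,a), at(f,b), linked(a), near(b,a), near(c,f), near(e,a), ready(a), ready(b), ready(f)}
2. push(c,b)  →  {at(a,a), at(c,b), at(f,b), linked(a), near(b,a), near(c,f), near(e,a), ready(a), ready(b), ready(f)}
3. step(f,b)  →  {at(a,a), at(c,b), linked(a), near(b,a), near(c,f), near(e,a), near(f,b), ready(a)}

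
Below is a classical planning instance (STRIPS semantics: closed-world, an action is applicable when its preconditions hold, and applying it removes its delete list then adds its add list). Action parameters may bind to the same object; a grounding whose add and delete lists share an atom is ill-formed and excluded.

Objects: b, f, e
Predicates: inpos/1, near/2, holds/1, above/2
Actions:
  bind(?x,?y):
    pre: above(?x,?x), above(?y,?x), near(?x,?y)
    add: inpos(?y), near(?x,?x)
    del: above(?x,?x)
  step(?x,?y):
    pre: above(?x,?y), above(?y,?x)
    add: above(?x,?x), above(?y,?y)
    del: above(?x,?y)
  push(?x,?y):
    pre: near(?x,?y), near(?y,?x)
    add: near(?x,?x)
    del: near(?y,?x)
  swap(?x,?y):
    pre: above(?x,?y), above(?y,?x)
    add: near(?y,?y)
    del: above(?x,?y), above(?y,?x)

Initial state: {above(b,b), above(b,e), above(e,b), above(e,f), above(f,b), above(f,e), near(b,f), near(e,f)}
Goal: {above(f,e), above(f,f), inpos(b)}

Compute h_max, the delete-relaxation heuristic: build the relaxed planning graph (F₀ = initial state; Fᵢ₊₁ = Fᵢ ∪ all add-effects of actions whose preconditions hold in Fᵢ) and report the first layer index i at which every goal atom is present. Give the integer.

2

F0 = init (8 atoms)
F1 = F0 ∪ {above(e,e), above(f,f), inpos(f), near(b,b), near(e,e), near(f,f)}  (14 atoms)
F2 = F1 ∪ {inpos(b), inpos(e)}  (16 atoms)
goal ⊆ F2  ⇒  h_max = 2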